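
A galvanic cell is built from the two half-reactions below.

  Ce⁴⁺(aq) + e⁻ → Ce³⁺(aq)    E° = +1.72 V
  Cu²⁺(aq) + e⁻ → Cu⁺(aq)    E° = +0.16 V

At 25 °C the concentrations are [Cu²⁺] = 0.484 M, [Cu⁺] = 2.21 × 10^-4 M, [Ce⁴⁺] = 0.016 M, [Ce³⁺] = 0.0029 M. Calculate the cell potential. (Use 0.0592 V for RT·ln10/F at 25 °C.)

1.41 V

The Ce⁴⁺/Ce³⁺ couple has the higher reduction potential and acts as the cathode, so E°_cell = +1.72 − (+0.16) = 1.56 V.
Balancing electrons gives n = 1; the reaction quotient is Q = [Cu²⁺]·[Ce³⁺]/([Cu⁺]·[Ce⁴⁺]) = 397.
At 25 °C, E = E° − (0.0592/n) log Q = 1.56 − (0.0592/1)(2.599) = 1.560 − 0.154 = 1.406 V.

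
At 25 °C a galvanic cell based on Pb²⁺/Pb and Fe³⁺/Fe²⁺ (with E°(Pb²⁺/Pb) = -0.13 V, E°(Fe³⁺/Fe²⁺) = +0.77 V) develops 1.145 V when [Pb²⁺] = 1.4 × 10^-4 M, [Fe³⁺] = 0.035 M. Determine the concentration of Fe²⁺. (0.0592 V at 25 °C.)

2.2 × 10^-4 M

From the Nernst equation, log Q = n(E° − E)/0.0592 = 2(0.90 − 1.145)/0.0592 = -8.277, so Q = 5.28 × 10^-9.
With Q = [Pb²⁺]·[Fe²⁺]^2/[Fe³⁺]^2 and the known concentrations, [Fe²⁺]^2 in the numerator gives [Fe²⁺] = 2.2 × 10^-4 M.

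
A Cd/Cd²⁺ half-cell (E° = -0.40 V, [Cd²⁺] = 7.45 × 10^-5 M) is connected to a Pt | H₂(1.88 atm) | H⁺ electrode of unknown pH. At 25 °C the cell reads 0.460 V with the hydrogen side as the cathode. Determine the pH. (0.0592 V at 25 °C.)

pH = 0.91

E°_cell = 0.40 V and n = 2.
log Q = n(E° − E)/0.0592 = 2×(0.40 − 0.460)/0.0592 = -2.027.
With Q = [Cd²⁺]·P(H₂) / [H⁺]^2, solving for [H⁺] gives log[H⁺] = -0.913, so pH = 0.91.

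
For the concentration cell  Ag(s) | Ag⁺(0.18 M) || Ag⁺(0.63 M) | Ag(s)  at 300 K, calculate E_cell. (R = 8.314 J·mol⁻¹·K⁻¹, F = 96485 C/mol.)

0.032 V

Both half-cells are Ag⁺/Ag, so E°_cell = 0. The concentrated side is the cathode; the cell reaction moves Ag⁺ from high to low concentration with n = 1.
Q = [Ag⁺]_dilute/[Ag⁺]_conc = 0.18/0.63 = 0.286.
E = 0 − (RT/nF) ln Q = −((8.314×300)/(1×96485))(-1.253) = 0.0324 V.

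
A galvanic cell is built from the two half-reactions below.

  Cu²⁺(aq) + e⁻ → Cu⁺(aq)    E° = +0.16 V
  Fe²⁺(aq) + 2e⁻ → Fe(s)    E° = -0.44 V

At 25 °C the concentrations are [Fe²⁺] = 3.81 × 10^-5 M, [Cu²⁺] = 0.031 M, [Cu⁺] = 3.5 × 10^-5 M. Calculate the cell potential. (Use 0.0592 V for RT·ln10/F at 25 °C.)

0.905 V

The Cu²⁺/Cu⁺ couple has the higher reduction potential and acts as the cathode, so E°_cell = +0.16 − (-0.44) = 0.60 V.
Balancing electrons gives n = 2; the reaction quotient is Q = [Fe²⁺]·[Cu⁺]^2/[Cu²⁺]^2 = 4.86 × 10^-11.
At 25 °C, E = E° − (0.0592/n) log Q = 0.60 − (0.0592/2)(-10.314) = 0.600 + 0.305 = 0.905 V.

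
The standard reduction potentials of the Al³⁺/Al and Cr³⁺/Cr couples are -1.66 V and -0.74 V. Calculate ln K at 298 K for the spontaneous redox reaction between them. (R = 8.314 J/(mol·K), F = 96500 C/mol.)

E°_cell = -0.74 − (-1.66) = 0.92 V, with n = 3 electrons transferred.
At equilibrium E = 0, so the Nernst equation gives ln K = nFE°/RT = (3)(96500)(0.92)/((8.314)(298)) = 107.50.

ln K = 107.5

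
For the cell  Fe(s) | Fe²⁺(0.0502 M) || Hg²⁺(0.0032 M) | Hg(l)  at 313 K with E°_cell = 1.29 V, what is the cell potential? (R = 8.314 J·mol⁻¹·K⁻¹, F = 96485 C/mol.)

1.25 V

Balancing electrons gives n = 2; the reaction quotient is Q = [Fe²⁺]/[Hg²⁺] = 15.7.
E = E° − (RT/nF) ln Q = 1.29 − (8.314×313)/(2×96485) × (2.753) = 1.290 − 0.037 = 1.253 V.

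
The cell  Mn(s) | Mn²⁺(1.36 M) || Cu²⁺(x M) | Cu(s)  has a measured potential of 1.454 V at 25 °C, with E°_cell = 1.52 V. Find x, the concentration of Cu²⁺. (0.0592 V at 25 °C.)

0.008 M

From the Nernst equation, log Q = n(E° − E)/0.0592 = 2(1.52 − 1.454)/0.0592 = 2.230, so Q = 170.
With Q = [Mn²⁺]/[Cu²⁺] and the known concentrations, [Cu²⁺] in the denominator gives [Cu²⁺] = 0.008 M.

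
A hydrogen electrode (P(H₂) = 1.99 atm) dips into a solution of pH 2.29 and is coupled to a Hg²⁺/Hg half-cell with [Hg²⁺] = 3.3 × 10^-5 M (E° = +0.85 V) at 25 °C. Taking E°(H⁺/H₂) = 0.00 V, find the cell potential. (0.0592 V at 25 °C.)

0.86 V

The Hg²⁺/Hg couple is the cathode, so E°_cell = 0.85 V; n = 2.
[H⁺] = 10^(−2.29) = 0.0051 M, and Q = [H⁺]^2 / ([Hg²⁺]·P(H₂)) = 0.401.
E = E° − (0.0592/2) log Q = 0.85 − (0.0592/2)(-0.397) = 0.862 V.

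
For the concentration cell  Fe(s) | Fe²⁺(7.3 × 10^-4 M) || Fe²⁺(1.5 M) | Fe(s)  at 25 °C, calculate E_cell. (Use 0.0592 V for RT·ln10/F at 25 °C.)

Both half-cells are Fe²⁺/Fe, so E°_cell = 0. The concentrated side is the cathode; the cell reaction moves Fe²⁺ from high to low concentration with n = 2.
Q = [Fe²⁺]_dilute/[Fe²⁺]_conc = 7.3 × 10^-4/1.5 = 4.87 × 10^-4.
E = 0 − (0.0592/2) log Q = −(0.0592/2)(-3.313) = 0.0981 V.

0.098 V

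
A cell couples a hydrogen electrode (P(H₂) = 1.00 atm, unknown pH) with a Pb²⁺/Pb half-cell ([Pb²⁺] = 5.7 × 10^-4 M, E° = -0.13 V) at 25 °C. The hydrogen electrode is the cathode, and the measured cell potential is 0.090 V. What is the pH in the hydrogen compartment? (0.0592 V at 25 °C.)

pH = 2.30

E°_cell = 0.13 V and n = 2.
log Q = n(E° − E)/0.0592 = 2×(0.13 − 0.090)/0.0592 = 1.351.
With Q = [Pb²⁺]·P(H₂) / [H⁺]^2, solving for [H⁺] gives log[H⁺] = -2.298, so pH = 2.30.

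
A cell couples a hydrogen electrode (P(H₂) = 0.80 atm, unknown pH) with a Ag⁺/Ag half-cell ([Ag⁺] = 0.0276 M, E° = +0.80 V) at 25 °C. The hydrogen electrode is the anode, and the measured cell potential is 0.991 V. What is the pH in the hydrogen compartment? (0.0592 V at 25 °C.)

pH = 4.83

E°_cell = 0.80 V and n = 2.
log Q = n(E° − E)/0.0592 = 2×(0.80 − 0.991)/0.0592 = -6.453.
With Q = [H⁺]^2 / ([Ag⁺]^2·P(H₂)), solving for [H⁺] gives log[H⁺] = -4.834, so pH = 4.83.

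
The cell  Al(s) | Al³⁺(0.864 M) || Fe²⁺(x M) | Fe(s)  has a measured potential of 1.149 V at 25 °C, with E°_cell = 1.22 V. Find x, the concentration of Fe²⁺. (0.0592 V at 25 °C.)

From the Nernst equation, log Q = n(E° − E)/0.0592 = 6(1.22 − 1.149)/0.0592 = 7.196, so Q = 1.57 × 10^7.
With Q = [Al³⁺]^2/[Fe²⁺]^3 and the known concentrations, [Fe²⁺]^3 in the denominator gives [Fe²⁺] = 0.0036 M.

0.0036 M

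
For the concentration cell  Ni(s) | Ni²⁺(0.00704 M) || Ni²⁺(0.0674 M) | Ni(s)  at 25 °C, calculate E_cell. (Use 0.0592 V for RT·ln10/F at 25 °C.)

Both half-cells are Ni²⁺/Ni, so E°_cell = 0. The concentrated side is the cathode; the cell reaction moves Ni²⁺ from high to low concentration with n = 2.
Q = [Ni²⁺]_dilute/[Ni²⁺]_conc = 0.00704/0.0674 = 0.104.
E = 0 − (0.0592/2) log Q = −(0.0592/2)(-0.981) = 0.0290 V.

0.029 V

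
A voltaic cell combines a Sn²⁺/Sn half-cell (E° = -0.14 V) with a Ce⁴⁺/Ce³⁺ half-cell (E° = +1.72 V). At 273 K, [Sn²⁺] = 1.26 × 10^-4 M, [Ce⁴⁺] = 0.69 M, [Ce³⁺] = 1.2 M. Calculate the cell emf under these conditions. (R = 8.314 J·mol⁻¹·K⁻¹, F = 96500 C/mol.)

The Ce⁴⁺/Ce³⁺ couple has the higher reduction potential and acts as the cathode, so E°_cell = +1.72 − (-0.14) = 1.86 V.
Balancing electrons gives n = 2; the reaction quotient is Q = [Sn²⁺]·[Ce³⁺]^2/[Ce⁴⁺]^2 = 3.81 × 10^-4.
E = E° − (RT/nF) ln Q = 1.86 − (8.314×273)/(2×96500) × (-7.872) = 1.860 + 0.093 = 1.953 V.

1.95 V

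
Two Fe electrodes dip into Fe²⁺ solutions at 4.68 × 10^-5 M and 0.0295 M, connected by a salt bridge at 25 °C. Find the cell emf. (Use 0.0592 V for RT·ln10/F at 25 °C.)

0.083 V

Both half-cells are Fe²⁺/Fe, so E°_cell = 0. The concentrated side is the cathode; the cell reaction moves Fe²⁺ from high to low concentration with n = 2.
Q = [Fe²⁺]_dilute/[Fe²⁺]_conc = 4.68 × 10^-5/0.0295 = 0.00159.
E = 0 − (0.0592/2) log Q = −(0.0592/2)(-2.800) = 0.0829 V.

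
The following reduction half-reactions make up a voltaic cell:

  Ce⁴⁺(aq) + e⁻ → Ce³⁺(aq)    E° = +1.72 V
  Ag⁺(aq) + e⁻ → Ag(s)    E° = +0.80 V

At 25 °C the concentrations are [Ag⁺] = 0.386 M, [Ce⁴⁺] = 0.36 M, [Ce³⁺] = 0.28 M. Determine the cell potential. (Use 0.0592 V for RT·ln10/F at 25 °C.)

The Ce⁴⁺/Ce³⁺ couple has the higher reduction potential and acts as the cathode, so E°_cell = +1.72 − (+0.80) = 0.92 V.
Balancing electrons gives n = 1; the reaction quotient is Q = [Ag⁺]·[Ce³⁺]/[Ce⁴⁺] = 0.300.
At 25 °C, E = E° − (0.0592/n) log Q = 0.92 − (0.0592/1)(-0.523) = 0.920 + 0.031 = 0.951 V.

0.951 V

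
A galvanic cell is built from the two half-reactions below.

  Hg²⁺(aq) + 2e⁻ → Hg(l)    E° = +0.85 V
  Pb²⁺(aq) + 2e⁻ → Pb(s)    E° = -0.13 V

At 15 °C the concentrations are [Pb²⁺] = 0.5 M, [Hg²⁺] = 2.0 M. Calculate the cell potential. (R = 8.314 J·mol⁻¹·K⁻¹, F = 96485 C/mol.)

The Hg²⁺/Hg couple has the higher reduction potential and acts as the cathode, so E°_cell = +0.85 − (-0.13) = 0.98 V.
Balancing electrons gives n = 2; the reaction quotient is Q = [Pb²⁺]/[Hg²⁺] = 0.250.
E = E° − (RT/nF) ln Q = 0.98 − (8.314×288)/(2×96485) × (-1.386) = 0.980 + 0.017 = 0.997 V.

0.997 V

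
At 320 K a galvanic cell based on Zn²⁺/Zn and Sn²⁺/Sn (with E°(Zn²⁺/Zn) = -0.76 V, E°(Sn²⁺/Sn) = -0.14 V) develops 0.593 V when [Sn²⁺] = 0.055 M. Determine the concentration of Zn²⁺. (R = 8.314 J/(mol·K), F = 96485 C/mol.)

From the Nernst equation, ln Q = nF(E° − E)/RT = 2×96485×(0.62 − 0.593)/(8.314×320) = 1.958, so Q = 7.09.
With Q = [Zn²⁺]/[Sn²⁺] and the known concentrations, [Zn²⁺] in the numerator gives [Zn²⁺] = 0.39 M.

0.39 M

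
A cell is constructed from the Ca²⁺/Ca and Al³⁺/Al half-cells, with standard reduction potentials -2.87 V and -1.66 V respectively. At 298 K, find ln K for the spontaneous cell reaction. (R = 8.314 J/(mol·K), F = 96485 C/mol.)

E°_cell = -1.66 − (-2.87) = 1.21 V, with n = 6 electrons transferred.
At equilibrium E = 0, so the Nernst equation gives ln K = nFE°/RT = (6)(96485)(1.21)/((8.314)(298)) = 282.73.

ln K = 282.7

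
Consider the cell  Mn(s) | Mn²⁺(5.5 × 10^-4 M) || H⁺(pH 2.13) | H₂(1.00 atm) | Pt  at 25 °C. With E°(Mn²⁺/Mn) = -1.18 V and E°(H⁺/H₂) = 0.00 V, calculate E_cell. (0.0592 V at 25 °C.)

1.15 V

The hydrogen couple is the cathode, so E°_cell = 1.18 V; n = 2.
[H⁺] = 10^(−2.13) = 0.0074 M, and Q = [Mn²⁺]·P(H₂) / [H⁺]^2 = 10.0.
E = E° − (0.0592/2) log Q = 1.18 − (0.0592/2)(1.000) = 1.150 V.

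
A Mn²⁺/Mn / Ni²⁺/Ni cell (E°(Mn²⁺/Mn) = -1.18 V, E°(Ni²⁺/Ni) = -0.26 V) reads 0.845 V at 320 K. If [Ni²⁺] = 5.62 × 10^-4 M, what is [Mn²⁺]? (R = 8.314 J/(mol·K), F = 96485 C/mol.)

From the Nernst equation, ln Q = nF(E° − E)/RT = 2×96485×(0.92 − 0.845)/(8.314×320) = 5.440, so Q = 230.
With Q = [Mn²⁺]/[Ni²⁺] and the known concentrations, [Mn²⁺] in the numerator gives [Mn²⁺] = 0.13 M.

0.13 M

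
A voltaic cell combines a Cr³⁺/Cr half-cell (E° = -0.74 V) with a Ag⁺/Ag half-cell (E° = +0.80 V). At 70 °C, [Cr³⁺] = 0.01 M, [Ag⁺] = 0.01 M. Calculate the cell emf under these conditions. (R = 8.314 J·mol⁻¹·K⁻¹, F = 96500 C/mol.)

1.45 V

The Ag⁺/Ag couple has the higher reduction potential and acts as the cathode, so E°_cell = +0.80 − (-0.74) = 1.54 V.
Balancing electrons gives n = 3; the reaction quotient is Q = [Cr³⁺]/[Ag⁺]^3 = 1 × 10^4.
E = E° − (RT/nF) ln Q = 1.54 − (8.314×343)/(3×96500) × (9.210) = 1.540 − 0.091 = 1.449 V.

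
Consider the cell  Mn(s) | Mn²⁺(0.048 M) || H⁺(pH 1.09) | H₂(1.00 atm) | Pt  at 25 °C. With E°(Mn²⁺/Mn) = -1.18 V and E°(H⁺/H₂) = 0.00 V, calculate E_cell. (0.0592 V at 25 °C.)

The hydrogen couple is the cathode, so E°_cell = 1.18 V; n = 2.
[H⁺] = 10^(−1.09) = 0.081 M, and Q = [Mn²⁺]·P(H₂) / [H⁺]^2 = 7.27.
E = E° − (0.0592/2) log Q = 1.18 − (0.0592/2)(0.861) = 1.155 V.

1.15 V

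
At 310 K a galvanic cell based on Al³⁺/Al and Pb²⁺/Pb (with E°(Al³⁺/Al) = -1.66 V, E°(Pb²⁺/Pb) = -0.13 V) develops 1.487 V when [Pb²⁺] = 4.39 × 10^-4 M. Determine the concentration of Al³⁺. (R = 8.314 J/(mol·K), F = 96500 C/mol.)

0.0012 M

From the Nernst equation, ln Q = nF(E° − E)/RT = 6×96500×(1.53 − 1.487)/(8.314×310) = 9.660, so Q = 1.57 × 10^4.
With Q = [Al³⁺]^2/[Pb²⁺]^3 and the known concentrations, [Al³⁺]^2 in the numerator gives [Al³⁺] = 0.0012 M.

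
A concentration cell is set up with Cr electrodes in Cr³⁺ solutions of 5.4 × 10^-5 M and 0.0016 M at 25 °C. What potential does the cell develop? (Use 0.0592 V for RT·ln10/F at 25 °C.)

Both half-cells are Cr³⁺/Cr, so E°_cell = 0. The concentrated side is the cathode; the cell reaction moves Cr³⁺ from high to low concentration with n = 3.
Q = [Cr³⁺]_dilute/[Cr³⁺]_conc = 5.4 × 10^-5/0.0016 = 0.0337.
E = 0 − (0.0592/3) log Q = −(0.0592/3)(-1.472) = 0.0290 V.

0.029 V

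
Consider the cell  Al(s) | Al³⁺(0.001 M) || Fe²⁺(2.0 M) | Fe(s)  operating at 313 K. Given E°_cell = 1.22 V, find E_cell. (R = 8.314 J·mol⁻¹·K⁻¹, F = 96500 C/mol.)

1.29 V

Balancing electrons gives n = 6; the reaction quotient is Q = [Al³⁺]^2/[Fe²⁺]^3 = 1.25 × 10^-7.
E = E° − (RT/nF) ln Q = 1.22 − (8.314×313)/(6×96500) × (-15.895) = 1.220 + 0.071 = 1.291 V.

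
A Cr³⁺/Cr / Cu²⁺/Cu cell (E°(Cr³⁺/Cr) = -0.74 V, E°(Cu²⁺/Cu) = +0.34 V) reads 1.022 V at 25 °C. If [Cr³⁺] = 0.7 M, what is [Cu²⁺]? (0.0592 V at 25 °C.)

From the Nernst equation, log Q = n(E° − E)/0.0592 = 6(1.08 − 1.022)/0.0592 = 5.878, so Q = 7.56 × 10^5.
With Q = [Cr³⁺]^2/[Cu²⁺]^3 and the known concentrations, [Cu²⁺]^3 in the denominator gives [Cu²⁺] = 0.0087 M.

0.0087 M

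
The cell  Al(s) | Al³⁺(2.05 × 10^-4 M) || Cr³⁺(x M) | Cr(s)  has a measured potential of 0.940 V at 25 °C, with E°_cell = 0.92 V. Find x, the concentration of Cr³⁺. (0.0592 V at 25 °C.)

0.0021 M

From the Nernst equation, log Q = n(E° − E)/0.0592 = 3(0.92 − 0.940)/0.0592 = -1.014, so Q = 0.0969.
With Q = [Al³⁺]/[Cr³⁺] and the known concentrations, [Cr³⁺] in the denominator gives [Cr³⁺] = 0.0021 M.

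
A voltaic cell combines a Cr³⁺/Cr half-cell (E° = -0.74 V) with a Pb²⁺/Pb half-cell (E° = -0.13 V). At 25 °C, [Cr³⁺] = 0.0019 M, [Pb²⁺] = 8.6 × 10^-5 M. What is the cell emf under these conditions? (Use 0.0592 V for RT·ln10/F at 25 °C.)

The Pb²⁺/Pb couple has the higher reduction potential and acts as the cathode, so E°_cell = -0.13 − (-0.74) = 0.61 V.
Balancing electrons gives n = 6; the reaction quotient is Q = [Cr³⁺]^2/[Pb²⁺]^3 = 5.68 × 10^6.
At 25 °C, E = E° − (0.0592/n) log Q = 0.61 − (0.0592/6)(6.754) = 0.610 − 0.067 = 0.543 V.

0.543 V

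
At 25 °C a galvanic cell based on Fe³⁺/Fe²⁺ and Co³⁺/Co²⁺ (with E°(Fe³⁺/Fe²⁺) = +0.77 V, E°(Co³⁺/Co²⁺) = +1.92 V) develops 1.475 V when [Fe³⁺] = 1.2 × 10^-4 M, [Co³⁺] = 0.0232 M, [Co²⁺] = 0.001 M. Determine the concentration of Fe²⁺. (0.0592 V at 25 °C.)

1.6 M

From the Nernst equation, log Q = n(E° − E)/0.0592 = 1(1.15 − 1.475)/0.0592 = -5.490, so Q = 3.24 × 10^-6.
With Q = [Fe³⁺]·[Co²⁺]/([Fe²⁺]·[Co³⁺]) and the known concentrations, [Fe²⁺] in the denominator gives [Fe²⁺] = 1.6 M.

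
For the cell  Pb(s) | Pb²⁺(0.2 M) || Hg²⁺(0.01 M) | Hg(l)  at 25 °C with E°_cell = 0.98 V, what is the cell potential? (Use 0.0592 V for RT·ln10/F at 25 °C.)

0.941 V

Balancing electrons gives n = 2; the reaction quotient is Q = [Pb²⁺]/[Hg²⁺] = 20.0.
At 25 °C, E = E° − (0.0592/n) log Q = 0.98 − (0.0592/2)(1.301) = 0.980 − 0.039 = 0.941 V.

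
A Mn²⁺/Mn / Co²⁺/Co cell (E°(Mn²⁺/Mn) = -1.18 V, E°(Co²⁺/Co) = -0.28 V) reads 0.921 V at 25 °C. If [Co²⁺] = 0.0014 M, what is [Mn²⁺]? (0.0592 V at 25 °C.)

2.7 × 10^-4 M

From the Nernst equation, log Q = n(E° − E)/0.0592 = 2(0.90 − 0.921)/0.0592 = -0.709, so Q = 0.195.
With Q = [Mn²⁺]/[Co²⁺] and the known concentrations, [Mn²⁺] in the numerator gives [Mn²⁺] = 2.7 × 10^-4 M.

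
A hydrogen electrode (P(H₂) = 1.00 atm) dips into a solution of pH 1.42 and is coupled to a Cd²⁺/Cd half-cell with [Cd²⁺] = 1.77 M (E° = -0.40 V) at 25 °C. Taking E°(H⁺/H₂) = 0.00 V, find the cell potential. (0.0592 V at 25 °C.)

The hydrogen couple is the cathode, so E°_cell = 0.40 V; n = 2.
[H⁺] = 10^(−1.42) = 0.038 M, and Q = [Cd²⁺]·P(H₂) / [H⁺]^2 = 1220.
E = E° − (0.0592/2) log Q = 0.40 − (0.0592/2)(3.088) = 0.309 V.

0.31 V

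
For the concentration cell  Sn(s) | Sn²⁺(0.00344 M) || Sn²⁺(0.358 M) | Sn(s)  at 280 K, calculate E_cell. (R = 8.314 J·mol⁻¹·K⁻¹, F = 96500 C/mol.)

0.056 V

Both half-cells are Sn²⁺/Sn, so E°_cell = 0. The concentrated side is the cathode; the cell reaction moves Sn²⁺ from high to low concentration with n = 2.
Q = [Sn²⁺]_dilute/[Sn²⁺]_conc = 0.00344/0.358 = 0.00961.
E = 0 − (RT/nF) ln Q = −((8.314×280)/(2×96500))(-4.645) = 0.0560 V.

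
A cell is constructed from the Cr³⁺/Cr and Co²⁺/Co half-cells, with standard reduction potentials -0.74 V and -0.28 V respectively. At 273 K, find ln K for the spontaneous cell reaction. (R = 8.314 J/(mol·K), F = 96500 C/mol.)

E°_cell = -0.28 − (-0.74) = 0.46 V, with n = 6 electrons transferred.
At equilibrium E = 0, so the Nernst equation gives ln K = nFE°/RT = (6)(96500)(0.46)/((8.314)(273)) = 117.34.

ln K = 117.3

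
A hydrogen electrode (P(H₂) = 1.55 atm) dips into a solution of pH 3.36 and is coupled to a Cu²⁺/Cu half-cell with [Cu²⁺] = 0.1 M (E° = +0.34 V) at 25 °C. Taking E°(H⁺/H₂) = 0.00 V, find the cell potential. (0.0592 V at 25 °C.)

0.51 V

The Cu²⁺/Cu couple is the cathode, so E°_cell = 0.34 V; n = 2.
[H⁺] = 10^(−3.36) = 4.4 × 10^-4 M, and Q = [H⁺]^2 / ([Cu²⁺]·P(H₂)) = 1.23 × 10^-6.
E = E° − (0.0592/2) log Q = 0.34 − (0.0592/2)(-5.910) = 0.515 V.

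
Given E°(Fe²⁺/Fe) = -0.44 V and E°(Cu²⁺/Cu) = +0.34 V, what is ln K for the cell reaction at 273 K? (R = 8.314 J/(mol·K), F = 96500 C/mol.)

E°_cell = +0.34 − (-0.44) = 0.78 V, with n = 2 electrons transferred.
At equilibrium E = 0, so the Nernst equation gives ln K = nFE°/RT = (2)(96500)(0.78)/((8.314)(273)) = 66.33.

ln K = 66.3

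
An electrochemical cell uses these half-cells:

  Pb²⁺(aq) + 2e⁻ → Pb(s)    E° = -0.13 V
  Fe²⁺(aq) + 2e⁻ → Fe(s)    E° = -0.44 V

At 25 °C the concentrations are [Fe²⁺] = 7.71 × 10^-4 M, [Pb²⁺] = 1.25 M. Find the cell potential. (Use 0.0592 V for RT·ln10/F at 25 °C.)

The Pb²⁺/Pb couple has the higher reduction potential and acts as the cathode, so E°_cell = -0.13 − (-0.44) = 0.31 V.
Balancing electrons gives n = 2; the reaction quotient is Q = [Fe²⁺]/[Pb²⁺] = 6.17 × 10^-4.
At 25 °C, E = E° − (0.0592/n) log Q = 0.31 − (0.0592/2)(-3.210) = 0.310 + 0.095 = 0.405 V.

0.405 V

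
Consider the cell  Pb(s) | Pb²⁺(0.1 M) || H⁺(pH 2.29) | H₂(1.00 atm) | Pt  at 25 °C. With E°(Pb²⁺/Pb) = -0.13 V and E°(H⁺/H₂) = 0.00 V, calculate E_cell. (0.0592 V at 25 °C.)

The hydrogen couple is the cathode, so E°_cell = 0.13 V; n = 2.
[H⁺] = 10^(−2.29) = 0.0051 M, and Q = [Pb²⁺]·P(H₂) / [H⁺]^2 = 3800.
E = E° − (0.0592/2) log Q = 0.13 − (0.0592/2)(3.580) = 0.024 V.

0.024 V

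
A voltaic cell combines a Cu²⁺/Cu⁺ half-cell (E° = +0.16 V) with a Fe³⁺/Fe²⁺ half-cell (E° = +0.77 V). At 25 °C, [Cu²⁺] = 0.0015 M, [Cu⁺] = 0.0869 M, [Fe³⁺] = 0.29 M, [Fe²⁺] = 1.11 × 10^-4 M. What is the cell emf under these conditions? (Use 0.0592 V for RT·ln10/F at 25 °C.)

The Fe³⁺/Fe²⁺ couple has the higher reduction potential and acts as the cathode, so E°_cell = +0.77 − (+0.16) = 0.61 V.
Balancing electrons gives n = 1; the reaction quotient is Q = [Cu²⁺]·[Fe²⁺]/([Cu⁺]·[Fe³⁺]) = 6.61 × 10^-6.
At 25 °C, E = E° − (0.0592/n) log Q = 0.61 − (0.0592/1)(-5.180) = 0.610 + 0.307 = 0.917 V.

0.917 V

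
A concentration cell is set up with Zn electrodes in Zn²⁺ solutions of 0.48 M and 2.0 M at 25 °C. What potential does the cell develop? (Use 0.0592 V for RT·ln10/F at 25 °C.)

Both half-cells are Zn²⁺/Zn, so E°_cell = 0. The concentrated side is the cathode; the cell reaction moves Zn²⁺ from high to low concentration with n = 2.
Q = [Zn²⁺]_dilute/[Zn²⁺]_conc = 0.48/2.0 = 0.240.
E = 0 − (0.0592/2) log Q = −(0.0592/2)(-0.620) = 0.0184 V.

0.018 V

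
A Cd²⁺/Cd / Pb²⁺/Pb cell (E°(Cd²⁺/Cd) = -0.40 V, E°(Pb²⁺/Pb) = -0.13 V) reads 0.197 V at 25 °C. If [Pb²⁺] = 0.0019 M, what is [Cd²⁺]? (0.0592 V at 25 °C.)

From the Nernst equation, log Q = n(E° − E)/0.0592 = 2(0.27 − 0.197)/0.0592 = 2.466, so Q = 293.
With Q = [Cd²⁺]/[Pb²⁺] and the known concentrations, [Cd²⁺] in the numerator gives [Cd²⁺] = 0.56 M.

0.56 M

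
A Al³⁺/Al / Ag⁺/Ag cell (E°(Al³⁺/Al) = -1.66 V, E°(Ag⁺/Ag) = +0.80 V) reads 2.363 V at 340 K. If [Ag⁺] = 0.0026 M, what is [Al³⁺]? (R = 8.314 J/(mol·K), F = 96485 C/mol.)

3.6 × 10^-4 M

From the Nernst equation, ln Q = nF(E° − E)/RT = 3×96485×(2.46 − 2.363)/(8.314×340) = 9.933, so Q = 2.06 × 10^4.
With Q = [Al³⁺]/[Ag⁺]^3 and the known concentrations, [Al³⁺] in the numerator gives [Al³⁺] = 3.6 × 10^-4 M.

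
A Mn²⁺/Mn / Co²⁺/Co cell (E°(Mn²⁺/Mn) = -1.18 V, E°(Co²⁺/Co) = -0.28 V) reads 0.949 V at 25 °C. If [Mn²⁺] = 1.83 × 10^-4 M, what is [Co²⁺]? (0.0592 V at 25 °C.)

0.0083 M

From the Nernst equation, log Q = n(E° − E)/0.0592 = 2(0.90 − 0.949)/0.0592 = -1.655, so Q = 0.0221.
With Q = [Mn²⁺]/[Co²⁺] and the known concentrations, [Co²⁺] in the denominator gives [Co²⁺] = 0.0083 M.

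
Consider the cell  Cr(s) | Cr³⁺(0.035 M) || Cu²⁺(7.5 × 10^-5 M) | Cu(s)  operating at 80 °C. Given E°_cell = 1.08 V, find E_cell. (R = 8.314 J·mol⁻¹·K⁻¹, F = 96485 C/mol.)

Balancing electrons gives n = 6; the reaction quotient is Q = [Cr³⁺]^2/[Cu²⁺]^3 = 2.9 × 10^9.
E = E° − (RT/nF) ln Q = 1.08 − (8.314×353)/(6×96485) × (21.789) = 1.080 − 0.110 = 0.970 V.

0.970 V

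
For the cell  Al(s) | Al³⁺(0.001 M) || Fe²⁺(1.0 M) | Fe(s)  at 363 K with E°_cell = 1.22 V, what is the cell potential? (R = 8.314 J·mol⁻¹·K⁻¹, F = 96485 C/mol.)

1.29 V

Balancing electrons gives n = 6; the reaction quotient is Q = [Al³⁺]^2/[Fe²⁺]^3 = 1 × 10^-6.
E = E° − (RT/nF) ln Q = 1.22 − (8.314×363)/(6×96485) × (-13.816) = 1.220 + 0.072 = 1.292 V.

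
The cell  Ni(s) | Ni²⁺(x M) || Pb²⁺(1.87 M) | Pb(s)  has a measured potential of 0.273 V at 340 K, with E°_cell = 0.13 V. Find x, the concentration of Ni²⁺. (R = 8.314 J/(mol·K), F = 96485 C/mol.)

1.1 × 10^-4 M

From the Nernst equation, ln Q = nF(E° − E)/RT = 2×96485×(0.13 − 0.273)/(8.314×340) = -9.762, so Q = 5.76 × 10^-5.
With Q = [Ni²⁺]/[Pb²⁺] and the known concentrations, [Ni²⁺] in the numerator gives [Ni²⁺] = 1.1 × 10^-4 M.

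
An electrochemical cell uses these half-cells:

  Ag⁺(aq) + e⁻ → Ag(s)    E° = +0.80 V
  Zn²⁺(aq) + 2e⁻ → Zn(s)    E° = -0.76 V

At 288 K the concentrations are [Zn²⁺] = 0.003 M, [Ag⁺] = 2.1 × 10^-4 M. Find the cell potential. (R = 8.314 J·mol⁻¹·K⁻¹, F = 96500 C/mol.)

The Ag⁺/Ag couple has the higher reduction potential and acts as the cathode, so E°_cell = +0.80 − (-0.76) = 1.56 V.
Balancing electrons gives n = 2; the reaction quotient is Q = [Zn²⁺]/[Ag⁺]^2 = 6.8 × 10^4.
E = E° − (RT/nF) ln Q = 1.56 − (8.314×288)/(2×96500) × (11.128) = 1.560 − 0.138 = 1.422 V.

1.42 V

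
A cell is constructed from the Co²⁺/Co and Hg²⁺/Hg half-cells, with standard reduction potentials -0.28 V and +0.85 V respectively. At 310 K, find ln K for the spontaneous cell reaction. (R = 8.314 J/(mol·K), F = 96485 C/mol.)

ln K = 84.6

E°_cell = +0.85 − (-0.28) = 1.13 V, with n = 2 electrons transferred.
At equilibrium E = 0, so the Nernst equation gives ln K = nFE°/RT = (2)(96485)(1.13)/((8.314)(310)) = 84.61.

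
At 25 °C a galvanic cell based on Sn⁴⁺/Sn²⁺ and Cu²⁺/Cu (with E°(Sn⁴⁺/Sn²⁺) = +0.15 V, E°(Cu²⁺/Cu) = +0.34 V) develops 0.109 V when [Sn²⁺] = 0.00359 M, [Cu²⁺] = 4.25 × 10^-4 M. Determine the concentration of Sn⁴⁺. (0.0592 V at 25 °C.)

From the Nernst equation, log Q = n(E° − E)/0.0592 = 2(0.19 − 0.109)/0.0592 = 2.736, so Q = 545.
With Q = [Sn⁴⁺]/([Sn²⁺]·[Cu²⁺]) and the known concentrations, [Sn⁴⁺] in the numerator gives [Sn⁴⁺] = 8.3 × 10^-4 M.

8.3 × 10^-4 M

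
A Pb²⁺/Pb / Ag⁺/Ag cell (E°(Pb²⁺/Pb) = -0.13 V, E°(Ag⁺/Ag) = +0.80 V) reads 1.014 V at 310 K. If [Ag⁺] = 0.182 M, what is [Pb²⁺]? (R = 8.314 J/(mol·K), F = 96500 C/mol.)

6.1 × 10^-5 M

From the Nernst equation, ln Q = nF(E° − E)/RT = 2×96500×(0.93 − 1.014)/(8.314×310) = -6.290, so Q = 0.00185.
With Q = [Pb²⁺]/[Ag⁺]^2 and the known concentrations, [Pb²⁺] in the numerator gives [Pb²⁺] = 6.1 × 10^-5 M.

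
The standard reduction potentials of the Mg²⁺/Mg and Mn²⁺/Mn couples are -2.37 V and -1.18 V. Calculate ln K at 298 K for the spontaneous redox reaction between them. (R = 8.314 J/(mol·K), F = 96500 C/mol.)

ln K = 92.7

E°_cell = -1.18 − (-2.37) = 1.19 V, with n = 2 electrons transferred.
At equilibrium E = 0, so the Nernst equation gives ln K = nFE°/RT = (2)(96500)(1.19)/((8.314)(298)) = 92.70.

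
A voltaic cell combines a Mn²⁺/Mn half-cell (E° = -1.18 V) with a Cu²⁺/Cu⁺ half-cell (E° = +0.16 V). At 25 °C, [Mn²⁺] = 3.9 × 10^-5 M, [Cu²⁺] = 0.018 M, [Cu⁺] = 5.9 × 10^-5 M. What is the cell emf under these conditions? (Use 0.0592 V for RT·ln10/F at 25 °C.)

The Cu²⁺/Cu⁺ couple has the higher reduction potential and acts as the cathode, so E°_cell = +0.16 − (-1.18) = 1.34 V.
Balancing electrons gives n = 2; the reaction quotient is Q = [Mn²⁺]·[Cu⁺]^2/[Cu²⁺]^2 = 4.19 × 10^-10.
At 25 °C, E = E° − (0.0592/n) log Q = 1.34 − (0.0592/2)(-9.378) = 1.340 + 0.278 = 1.618 V.

1.62 V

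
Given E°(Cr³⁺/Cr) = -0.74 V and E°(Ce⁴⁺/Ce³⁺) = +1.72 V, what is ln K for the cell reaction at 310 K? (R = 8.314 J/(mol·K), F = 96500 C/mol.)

E°_cell = +1.72 − (-0.74) = 2.46 V, with n = 3 electrons transferred.
At equilibrium E = 0, so the Nernst equation gives ln K = nFE°/RT = (3)(96500)(2.46)/((8.314)(310)) = 276.32.

ln K = 276.3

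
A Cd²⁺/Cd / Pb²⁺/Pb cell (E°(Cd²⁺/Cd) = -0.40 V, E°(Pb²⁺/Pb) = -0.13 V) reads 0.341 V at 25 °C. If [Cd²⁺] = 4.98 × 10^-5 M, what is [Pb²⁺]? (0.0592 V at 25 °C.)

0.012 M

From the Nernst equation, log Q = n(E° − E)/0.0592 = 2(0.27 − 0.341)/0.0592 = -2.399, so Q = 0.00399.
With Q = [Cd²⁺]/[Pb²⁺] and the known concentrations, [Pb²⁺] in the denominator gives [Pb²⁺] = 0.012 M.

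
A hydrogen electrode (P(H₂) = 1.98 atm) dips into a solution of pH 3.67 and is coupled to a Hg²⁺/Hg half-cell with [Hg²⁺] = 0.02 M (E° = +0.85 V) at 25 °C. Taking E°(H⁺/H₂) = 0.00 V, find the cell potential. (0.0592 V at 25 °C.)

1.03 V

The Hg²⁺/Hg couple is the cathode, so E°_cell = 0.85 V; n = 2.
[H⁺] = 10^(−3.67) = 2.1 × 10^-4 M, and Q = [H⁺]^2 / ([Hg²⁺]·P(H₂)) = 1.15 × 10^-6.
E = E° − (0.0592/2) log Q = 0.85 − (0.0592/2)(-5.938) = 1.026 V.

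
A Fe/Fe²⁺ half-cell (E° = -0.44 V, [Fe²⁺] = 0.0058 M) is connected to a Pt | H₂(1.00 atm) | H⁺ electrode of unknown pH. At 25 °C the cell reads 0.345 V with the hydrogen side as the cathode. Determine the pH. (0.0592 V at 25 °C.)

pH = 2.72

E°_cell = 0.44 V and n = 2.
log Q = n(E° − E)/0.0592 = 2×(0.44 − 0.345)/0.0592 = 3.209.
With Q = [Fe²⁺]·P(H₂) / [H⁺]^2, solving for [H⁺] gives log[H⁺] = -2.723, so pH = 2.72.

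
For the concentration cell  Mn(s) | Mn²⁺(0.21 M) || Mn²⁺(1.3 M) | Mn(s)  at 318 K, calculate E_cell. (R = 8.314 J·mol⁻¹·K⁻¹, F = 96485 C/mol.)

Both half-cells are Mn²⁺/Mn, so E°_cell = 0. The concentrated side is the cathode; the cell reaction moves Mn²⁺ from high to low concentration with n = 2.
Q = [Mn²⁺]_dilute/[Mn²⁺]_conc = 0.21/1.3 = 0.162.
E = 0 − (RT/nF) ln Q = −((8.314×318)/(2×96485))(-1.823) = 0.0250 V.

0.025 V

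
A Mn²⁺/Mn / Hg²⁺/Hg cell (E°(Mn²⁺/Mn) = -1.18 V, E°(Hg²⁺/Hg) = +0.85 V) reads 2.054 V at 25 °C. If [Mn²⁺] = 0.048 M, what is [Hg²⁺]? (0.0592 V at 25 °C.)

0.31 M

From the Nernst equation, log Q = n(E° − E)/0.0592 = 2(2.03 − 2.054)/0.0592 = -0.811, so Q = 0.155.
With Q = [Mn²⁺]/[Hg²⁺] and the known concentrations, [Hg²⁺] in the denominator gives [Hg²⁺] = 0.31 M.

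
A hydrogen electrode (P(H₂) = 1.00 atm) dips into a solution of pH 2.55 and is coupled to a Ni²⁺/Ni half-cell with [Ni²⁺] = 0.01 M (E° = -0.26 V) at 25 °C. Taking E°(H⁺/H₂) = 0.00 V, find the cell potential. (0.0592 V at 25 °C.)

0.17 V

The hydrogen couple is the cathode, so E°_cell = 0.26 V; n = 2.
[H⁺] = 10^(−2.55) = 0.0028 M, and Q = [Ni²⁺]·P(H₂) / [H⁺]^2 = 1260.
E = E° − (0.0592/2) log Q = 0.26 − (0.0592/2)(3.100) = 0.168 V.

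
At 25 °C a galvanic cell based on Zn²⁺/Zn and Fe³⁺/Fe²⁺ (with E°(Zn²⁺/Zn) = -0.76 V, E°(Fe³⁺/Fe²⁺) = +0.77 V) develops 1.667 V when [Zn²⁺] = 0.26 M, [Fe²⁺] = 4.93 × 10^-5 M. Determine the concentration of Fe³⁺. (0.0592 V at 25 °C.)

0.0052 M

From the Nernst equation, log Q = n(E° − E)/0.0592 = 2(1.53 − 1.667)/0.0592 = -4.628, so Q = 2.35 × 10^-5.
With Q = [Zn²⁺]·[Fe²⁺]^2/[Fe³⁺]^2 and the known concentrations, [Fe³⁺]^2 in the denominator gives [Fe³⁺] = 0.0052 M.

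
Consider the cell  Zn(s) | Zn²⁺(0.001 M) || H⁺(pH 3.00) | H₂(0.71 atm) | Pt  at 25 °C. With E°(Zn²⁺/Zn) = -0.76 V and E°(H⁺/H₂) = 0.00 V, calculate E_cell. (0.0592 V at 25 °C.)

0.68 V

The hydrogen couple is the cathode, so E°_cell = 0.76 V; n = 2.
[H⁺] = 10^(−3.00) = 0.0010 M, and Q = [Zn²⁺]·P(H₂) / [H⁺]^2 = 710.
E = E° − (0.0592/2) log Q = 0.76 − (0.0592/2)(2.851) = 0.676 V.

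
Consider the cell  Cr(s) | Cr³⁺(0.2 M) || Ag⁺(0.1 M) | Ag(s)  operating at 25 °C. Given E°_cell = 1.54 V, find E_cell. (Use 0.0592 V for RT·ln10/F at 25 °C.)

Balancing electrons gives n = 3; the reaction quotient is Q = [Cr³⁺]/[Ag⁺]^3 = 200.
At 25 °C, E = E° − (0.0592/n) log Q = 1.54 − (0.0592/3)(2.301) = 1.540 − 0.045 = 1.495 V.

1.49 V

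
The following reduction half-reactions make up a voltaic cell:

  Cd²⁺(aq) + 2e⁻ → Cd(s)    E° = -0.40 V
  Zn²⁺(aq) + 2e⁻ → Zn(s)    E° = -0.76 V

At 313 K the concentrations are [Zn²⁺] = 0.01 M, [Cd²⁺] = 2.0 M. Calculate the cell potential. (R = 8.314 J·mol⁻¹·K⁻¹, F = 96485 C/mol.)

0.431 V

The Cd²⁺/Cd couple has the higher reduction potential and acts as the cathode, so E°_cell = -0.40 − (-0.76) = 0.36 V.
Balancing electrons gives n = 2; the reaction quotient is Q = [Zn²⁺]/[Cd²⁺] = 0.00500.
E = E° − (RT/nF) ln Q = 0.36 − (8.314×313)/(2×96485) × (-5.298) = 0.360 + 0.071 = 0.431 V.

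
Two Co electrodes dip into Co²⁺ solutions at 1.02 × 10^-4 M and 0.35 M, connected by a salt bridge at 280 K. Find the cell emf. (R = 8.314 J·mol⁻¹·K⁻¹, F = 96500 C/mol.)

0.098 V

Both half-cells are Co²⁺/Co, so E°_cell = 0. The concentrated side is the cathode; the cell reaction moves Co²⁺ from high to low concentration with n = 2.
Q = [Co²⁺]_dilute/[Co²⁺]_conc = 1.02 × 10^-4/0.35 = 2.91 × 10^-4.
E = 0 − (RT/nF) ln Q = −((8.314×280)/(2×96500))(-8.141) = 0.0982 V.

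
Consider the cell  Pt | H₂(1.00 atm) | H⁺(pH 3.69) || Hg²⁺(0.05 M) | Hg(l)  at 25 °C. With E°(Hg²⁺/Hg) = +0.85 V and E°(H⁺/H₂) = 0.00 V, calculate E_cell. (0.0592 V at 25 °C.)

1.03 V

The Hg²⁺/Hg couple is the cathode, so E°_cell = 0.85 V; n = 2.
[H⁺] = 10^(−3.69) = 2 × 10^-4 M, and Q = [H⁺]^2 / ([Hg²⁺]·P(H₂)) = 8.34 × 10^-7.
E = E° − (0.0592/2) log Q = 0.85 − (0.0592/2)(-6.079) = 1.030 V.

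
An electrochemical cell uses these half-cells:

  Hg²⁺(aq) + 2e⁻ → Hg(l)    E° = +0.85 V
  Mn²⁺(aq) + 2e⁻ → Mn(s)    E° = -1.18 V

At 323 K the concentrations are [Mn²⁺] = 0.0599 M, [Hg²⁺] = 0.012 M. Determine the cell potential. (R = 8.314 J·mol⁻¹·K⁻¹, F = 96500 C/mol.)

The Hg²⁺/Hg couple has the higher reduction potential and acts as the cathode, so E°_cell = +0.85 − (-1.18) = 2.03 V.
Balancing electrons gives n = 2; the reaction quotient is Q = [Mn²⁺]/[Hg²⁺] = 4.99.
E = E° − (RT/nF) ln Q = 2.03 − (8.314×323)/(2×96500) × (1.608) = 2.030 − 0.022 = 2.008 V.

2.01 V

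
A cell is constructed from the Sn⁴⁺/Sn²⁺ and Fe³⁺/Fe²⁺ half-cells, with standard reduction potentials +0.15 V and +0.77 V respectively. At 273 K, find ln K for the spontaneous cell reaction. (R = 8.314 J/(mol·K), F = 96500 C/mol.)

E°_cell = +0.77 − (+0.15) = 0.62 V, with n = 2 electrons transferred.
At equilibrium E = 0, so the Nernst equation gives ln K = nFE°/RT = (2)(96500)(0.62)/((8.314)(273)) = 52.72.

ln K = 52.7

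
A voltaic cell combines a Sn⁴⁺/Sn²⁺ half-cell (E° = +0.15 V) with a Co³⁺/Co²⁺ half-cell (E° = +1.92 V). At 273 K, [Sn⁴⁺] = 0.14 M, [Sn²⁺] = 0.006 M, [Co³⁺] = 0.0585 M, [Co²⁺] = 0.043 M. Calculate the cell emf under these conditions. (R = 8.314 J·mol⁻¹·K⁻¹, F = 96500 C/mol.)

The Co³⁺/Co²⁺ couple has the higher reduction potential and acts as the cathode, so E°_cell = +1.92 − (+0.15) = 1.77 V.
Balancing electrons gives n = 2; the reaction quotient is Q = [Sn⁴⁺]·[Co²⁺]^2/([Sn²⁺]·[Co³⁺]^2) = 12.6.
E = E° − (RT/nF) ln Q = 1.77 − (8.314×273)/(2×96500) × (2.534) = 1.770 − 0.030 = 1.740 V.

1.74 V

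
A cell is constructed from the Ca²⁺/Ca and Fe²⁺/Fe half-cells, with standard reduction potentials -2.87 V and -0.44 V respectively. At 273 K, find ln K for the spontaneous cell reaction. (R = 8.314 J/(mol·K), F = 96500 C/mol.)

E°_cell = -0.44 − (-2.87) = 2.43 V, with n = 2 electrons transferred.
At equilibrium E = 0, so the Nernst equation gives ln K = nFE°/RT = (2)(96500)(2.43)/((8.314)(273)) = 206.63.

ln K = 206.6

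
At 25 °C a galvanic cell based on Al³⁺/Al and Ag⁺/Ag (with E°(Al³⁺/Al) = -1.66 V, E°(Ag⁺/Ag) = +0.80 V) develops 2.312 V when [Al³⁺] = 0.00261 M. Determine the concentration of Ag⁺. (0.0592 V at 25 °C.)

4.4 × 10^-4 M

From the Nernst equation, log Q = n(E° − E)/0.0592 = 3(2.46 − 2.312)/0.0592 = 7.500, so Q = 3.16 × 10^7.
With Q = [Al³⁺]/[Ag⁺]^3 and the known concentrations, [Ag⁺]^3 in the denominator gives [Ag⁺] = 4.4 × 10^-4 M.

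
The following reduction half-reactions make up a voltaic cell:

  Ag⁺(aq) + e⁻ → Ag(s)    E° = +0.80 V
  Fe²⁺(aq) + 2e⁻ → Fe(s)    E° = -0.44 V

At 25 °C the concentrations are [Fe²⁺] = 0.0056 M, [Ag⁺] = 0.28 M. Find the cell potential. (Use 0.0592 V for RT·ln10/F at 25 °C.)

1.27 V

The Ag⁺/Ag couple has the higher reduction potential and acts as the cathode, so E°_cell = +0.80 − (-0.44) = 1.24 V.
Balancing electrons gives n = 2; the reaction quotient is Q = [Fe²⁺]/[Ag⁺]^2 = 0.0714.
At 25 °C, E = E° − (0.0592/n) log Q = 1.24 − (0.0592/2)(-1.146) = 1.240 + 0.034 = 1.274 V.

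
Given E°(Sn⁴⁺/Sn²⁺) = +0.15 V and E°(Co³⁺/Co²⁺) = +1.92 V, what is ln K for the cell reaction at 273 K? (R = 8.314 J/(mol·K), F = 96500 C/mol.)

E°_cell = +1.92 − (+0.15) = 1.77 V, with n = 2 electrons transferred.
At equilibrium E = 0, so the Nernst equation gives ln K = nFE°/RT = (2)(96500)(1.77)/((8.314)(273)) = 150.51.

ln K = 150.5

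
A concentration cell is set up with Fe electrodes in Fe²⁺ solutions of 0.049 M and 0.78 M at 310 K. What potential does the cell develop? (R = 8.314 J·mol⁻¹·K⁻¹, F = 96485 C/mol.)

Both half-cells are Fe²⁺/Fe, so E°_cell = 0. The concentrated side is the cathode; the cell reaction moves Fe²⁺ from high to low concentration with n = 2.
Q = [Fe²⁺]_dilute/[Fe²⁺]_conc = 0.049/0.78 = 0.0628.
E = 0 − (RT/nF) ln Q = −((8.314×310)/(2×96485))(-2.767) = 0.0370 V.

0.037 V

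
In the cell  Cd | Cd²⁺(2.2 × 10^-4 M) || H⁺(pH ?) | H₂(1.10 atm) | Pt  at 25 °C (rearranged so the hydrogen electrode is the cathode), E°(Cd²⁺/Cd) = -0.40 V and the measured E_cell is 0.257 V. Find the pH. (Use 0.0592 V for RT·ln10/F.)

E°_cell = 0.40 V and n = 2.
log Q = n(E° − E)/0.0592 = 2×(0.40 − 0.257)/0.0592 = 4.831.
With Q = [Cd²⁺]·P(H₂) / [H⁺]^2, solving for [H⁺] gives log[H⁺] = -4.224, so pH = 4.22.

pH = 4.22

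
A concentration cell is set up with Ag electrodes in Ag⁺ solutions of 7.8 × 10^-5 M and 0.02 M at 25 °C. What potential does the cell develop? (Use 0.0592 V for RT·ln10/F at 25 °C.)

Both half-cells are Ag⁺/Ag, so E°_cell = 0. The concentrated side is the cathode; the cell reaction moves Ag⁺ from high to low concentration with n = 1.
Q = [Ag⁺]_dilute/[Ag⁺]_conc = 7.8 × 10^-5/0.02 = 0.00390.
E = 0 − (0.0592/1) log Q = −(0.0592/1)(-2.409) = 0.1426 V.

0.14 V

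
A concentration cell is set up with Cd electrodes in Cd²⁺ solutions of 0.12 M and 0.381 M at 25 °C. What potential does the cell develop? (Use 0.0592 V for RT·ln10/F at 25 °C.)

Both half-cells are Cd²⁺/Cd, so E°_cell = 0. The concentrated side is the cathode; the cell reaction moves Cd²⁺ from high to low concentration with n = 2.
Q = [Cd²⁺]_dilute/[Cd²⁺]_conc = 0.12/0.381 = 0.315.
E = 0 − (0.0592/2) log Q = −(0.0592/2)(-0.502) = 0.0149 V.

0.015 V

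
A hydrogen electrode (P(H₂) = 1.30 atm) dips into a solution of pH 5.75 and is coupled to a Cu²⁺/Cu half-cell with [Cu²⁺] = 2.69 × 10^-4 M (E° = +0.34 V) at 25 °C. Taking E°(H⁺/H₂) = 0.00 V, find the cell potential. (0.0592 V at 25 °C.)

The Cu²⁺/Cu couple is the cathode, so E°_cell = 0.34 V; n = 2.
[H⁺] = 10^(−5.75) = 1.8 × 10^-6 M, and Q = [H⁺]^2 / ([Cu²⁺]·P(H₂)) = 9.04 × 10^-9.
E = E° − (0.0592/2) log Q = 0.34 − (0.0592/2)(-8.044) = 0.578 V.

0.58 V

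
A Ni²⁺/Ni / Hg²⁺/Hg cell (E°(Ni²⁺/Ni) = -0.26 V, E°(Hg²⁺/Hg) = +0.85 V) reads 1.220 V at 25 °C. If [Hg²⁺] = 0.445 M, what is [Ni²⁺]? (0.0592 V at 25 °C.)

8.6 × 10^-5 M

From the Nernst equation, log Q = n(E° − E)/0.0592 = 2(1.11 − 1.220)/0.0592 = -3.716, so Q = 1.92 × 10^-4.
With Q = [Ni²⁺]/[Hg²⁺] and the known concentrations, [Ni²⁺] in the numerator gives [Ni²⁺] = 8.6 × 10^-5 M.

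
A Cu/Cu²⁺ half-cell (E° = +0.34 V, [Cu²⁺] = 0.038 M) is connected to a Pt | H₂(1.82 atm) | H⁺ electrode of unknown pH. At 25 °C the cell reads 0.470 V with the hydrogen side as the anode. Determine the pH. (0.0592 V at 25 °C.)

E°_cell = 0.34 V and n = 2.
log Q = n(E° − E)/0.0592 = 2×(0.34 − 0.470)/0.0592 = -4.392.
With Q = [H⁺]^2 / ([Cu²⁺]·P(H₂)), solving for [H⁺] gives log[H⁺] = -2.776, so pH = 2.78.

pH = 2.78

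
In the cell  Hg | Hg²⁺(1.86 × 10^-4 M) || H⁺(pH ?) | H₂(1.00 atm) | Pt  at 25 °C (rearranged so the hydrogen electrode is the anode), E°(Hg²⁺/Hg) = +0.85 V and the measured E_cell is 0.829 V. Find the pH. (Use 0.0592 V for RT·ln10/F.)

pH = 1.51

E°_cell = 0.85 V and n = 2.
log Q = n(E° − E)/0.0592 = 2×(0.85 − 0.829)/0.0592 = 0.709.
With Q = [H⁺]^2 / ([Hg²⁺]·P(H₂)), solving for [H⁺] gives log[H⁺] = -1.511, so pH = 1.51.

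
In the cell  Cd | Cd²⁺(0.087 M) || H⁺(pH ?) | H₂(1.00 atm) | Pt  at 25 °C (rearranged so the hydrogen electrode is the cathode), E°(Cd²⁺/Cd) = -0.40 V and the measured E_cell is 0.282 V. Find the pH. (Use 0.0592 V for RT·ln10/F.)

pH = 2.52

E°_cell = 0.40 V and n = 2.
log Q = n(E° − E)/0.0592 = 2×(0.40 − 0.282)/0.0592 = 3.986.
With Q = [Cd²⁺]·P(H₂) / [H⁺]^2, solving for [H⁺] gives log[H⁺] = -2.523, so pH = 2.52.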